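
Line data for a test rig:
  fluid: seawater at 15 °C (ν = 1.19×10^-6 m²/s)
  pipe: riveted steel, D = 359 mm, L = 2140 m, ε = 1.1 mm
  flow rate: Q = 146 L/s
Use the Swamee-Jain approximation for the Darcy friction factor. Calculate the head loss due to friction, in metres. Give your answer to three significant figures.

h_f ≈ 16.9 m

V = 4Q/(πD²) = 4·0.146/(π·0.359²) = 1.442 m/s
Re = VD/ν = 1.442·0.359/1.19×10^-6 = 4.35×10^5 → turbulent
ε/D = 1.1/359 = 0.00306
Swamee-Jain: f = 0.02675
h_f = f(L/D)V²/(2g) = 0.02675·(2140/0.359)·1.442²/(2·9.81) = 16.91 m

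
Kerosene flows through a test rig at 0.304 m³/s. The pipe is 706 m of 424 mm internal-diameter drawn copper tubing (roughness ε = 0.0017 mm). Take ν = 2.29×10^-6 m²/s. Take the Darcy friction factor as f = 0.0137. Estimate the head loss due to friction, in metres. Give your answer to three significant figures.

h_f ≈ 5.39 m

V = 4Q/(πD²) = 4·0.304/(π·0.424²) = 2.153 m/s
h_f = f(L/D)V²/(2g) = 0.01370·(706/0.424)·2.153²/(2·9.81) = 5.390 m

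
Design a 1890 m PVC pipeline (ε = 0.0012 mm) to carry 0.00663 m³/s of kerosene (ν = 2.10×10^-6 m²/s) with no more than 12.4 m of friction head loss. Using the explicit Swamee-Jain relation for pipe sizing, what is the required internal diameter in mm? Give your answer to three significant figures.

D ≈ 105 mm

Swamee-Jain (Type III): D = 0.66·[ε^1.25·(LQ²/(gh_f))^4.75 + ν·Q^9.4·(L/(gh_f))^5.2]^0.04
LQ²/(gh_f) = 6.830×10^-4; L/(gh_f) = 15.54
Term 1 = ε^1.25·(…)^4.75 = 3.65×10^-23; Term 2 = ν·Q^9.4·(…)^5.2 = 1.10×10^-20
D = 0.66·(3.65×10^-23 + 1.10×10^-20)^0.04 = 0.1050 m = 105 mm
Check: V = 0.766 m/s, Re = 3.83×10^4, f = 0.02211, h_f = 11.9 m ≈ 12.4 m ✓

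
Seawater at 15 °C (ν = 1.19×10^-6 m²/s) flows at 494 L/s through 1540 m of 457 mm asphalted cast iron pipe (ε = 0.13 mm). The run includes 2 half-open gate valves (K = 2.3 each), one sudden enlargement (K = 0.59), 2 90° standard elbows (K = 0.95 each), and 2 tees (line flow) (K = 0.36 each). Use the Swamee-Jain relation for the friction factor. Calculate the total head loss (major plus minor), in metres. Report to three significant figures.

H_L ≈ 27.8 m

V = 4Q/(πD²) = 3.012 m/s; V²/2g = 0.4623 m
Re = 1.16×10^6, ε/D = 2.84×10^-4 → f = 0.01552 (Swamee-Jain)
Major: h_f = f(L/D)·V²/2g = 0.01552·3370·0.4623 = 24.18 m
Minor: ΣK = 7.81; h_m = ΣK·V²/2g = 3.610 m
Total H_L = 24.18 + 3.610 = 27.79 m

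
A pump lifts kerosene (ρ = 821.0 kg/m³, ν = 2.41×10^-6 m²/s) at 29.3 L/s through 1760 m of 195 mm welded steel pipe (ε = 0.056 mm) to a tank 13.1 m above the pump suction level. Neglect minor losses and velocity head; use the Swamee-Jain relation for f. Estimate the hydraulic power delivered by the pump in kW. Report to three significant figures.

P_hyd ≈ 5.20 kW

V = 4Q/(πD²) = 0.9811 m/s; Re = 7.94×10^4; ε/D = 2.87×10^-4; f = 0.02016
h_f = f(L/D)V²/2g = 8.927 m
Total head H = z + h_f = 13.1 + 8.927 = 22.03 m
P_hyd = ρgQH = 821.0·9.81·0.0293·22.03 = 5.198 kW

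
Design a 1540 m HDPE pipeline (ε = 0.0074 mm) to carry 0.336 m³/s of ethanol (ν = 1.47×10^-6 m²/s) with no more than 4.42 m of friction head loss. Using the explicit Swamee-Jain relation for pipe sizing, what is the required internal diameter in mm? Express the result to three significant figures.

D ≈ 539 mm

Swamee-Jain (Type III): D = 0.66·[ε^1.25·(LQ²/(gh_f))^4.75 + ν·Q^9.4·(L/(gh_f))^5.2]^0.04
LQ²/(gh_f) = 4.010; L/(gh_f) = 35.52
Term 1 = ε^1.25·(…)^4.75 = 2.83×10^-4; Term 2 = ν·Q^9.4·(…)^5.2 = 0.00599
D = 0.66·(2.83×10^-4 + 0.00599)^0.04 = 0.5388 m = 539 mm
Check: V = 1.47 m/s, Re = 5.40×10^5, f = 0.01314, h_f = 4.16 m ≈ 4.42 m ✓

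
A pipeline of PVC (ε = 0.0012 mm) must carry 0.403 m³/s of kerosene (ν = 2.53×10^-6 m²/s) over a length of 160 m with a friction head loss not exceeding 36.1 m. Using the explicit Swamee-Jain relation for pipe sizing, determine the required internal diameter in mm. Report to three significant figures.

D ≈ 238 mm

Swamee-Jain (Type III): D = 0.66·[ε^1.25·(LQ²/(gh_f))^4.75 + ν·Q^9.4·(L/(gh_f))^5.2]^0.04
LQ²/(gh_f) = 0.07338; L/(gh_f) = 0.4518
Term 1 = ε^1.25·(…)^4.75 = 1.62×10^-13; Term 2 = ν·Q^9.4·(…)^5.2 = 7.92×10^-12
D = 0.66·(1.62×10^-13 + 7.92×10^-12)^0.04 = 0.2376 m = 238 mm
Check: V = 9.09 m/s, Re = 8.54×10^5, f = 0.01204, h_f = 34.1 m ≈ 36.1 m ✓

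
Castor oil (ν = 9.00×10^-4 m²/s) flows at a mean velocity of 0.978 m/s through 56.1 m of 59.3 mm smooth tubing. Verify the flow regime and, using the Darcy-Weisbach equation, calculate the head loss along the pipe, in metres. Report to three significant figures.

h_f ≈ 45.8 m

Re = VD/ν = 0.978·0.05930/9.00×10^-4 = 64.4 → laminar (Re < 2300)
f = 64/Re = 0.9932
h_f = f(L/D)V²/(2g) = 0.9932·(56.1/0.05930)·0.978²/(2·9.81) = 45.81 m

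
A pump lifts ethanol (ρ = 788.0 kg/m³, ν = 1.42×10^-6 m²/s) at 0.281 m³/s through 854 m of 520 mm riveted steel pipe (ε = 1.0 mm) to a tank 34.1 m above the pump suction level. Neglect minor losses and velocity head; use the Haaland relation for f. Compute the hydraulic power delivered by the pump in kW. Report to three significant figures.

P_hyd ≈ 81.6 kW

V = 4Q/(πD²) = 1.323 m/s; Re = 4.85×10^5; ε/D = 0.00192; f = 0.02357
h_f = f(L/D)V²/2g = 3.454 m
Total head H = z + h_f = 34.1 + 3.454 = 37.55 m
P_hyd = ρgQH = 788.0·9.81·0.281·37.55 = 81.57 kW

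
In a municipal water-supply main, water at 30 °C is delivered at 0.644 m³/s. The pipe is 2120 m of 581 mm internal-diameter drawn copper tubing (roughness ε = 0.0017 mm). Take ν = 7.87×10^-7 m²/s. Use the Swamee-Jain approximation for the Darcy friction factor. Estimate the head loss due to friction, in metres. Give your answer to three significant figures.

V = 4Q/(πD²) = 4·0.644/(π·0.581²) = 2.429 m/s
Re = VD/ν = 2.429·0.581/7.87×10^-7 = 1.79×10^6 → turbulent
ε/D = 0.0017/581 = 2.93×10^-6
Swamee-Jain: f = 0.01065
h_f = f(L/D)V²/(2g) = 0.01065·(2120/0.581)·2.429²/(2·9.81) = 11.69 m

h_f ≈ 11.7 m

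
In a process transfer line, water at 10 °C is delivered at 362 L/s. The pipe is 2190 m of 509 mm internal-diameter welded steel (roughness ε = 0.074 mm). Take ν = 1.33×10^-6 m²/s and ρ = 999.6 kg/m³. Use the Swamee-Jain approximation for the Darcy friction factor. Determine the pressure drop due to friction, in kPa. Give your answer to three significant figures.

Δp ≈ 99.0 kPa

V = 4Q/(πD²) = 4·0.362/(π·0.509²) = 1.779 m/s
Re = VD/ν = 1.779·0.509/1.33×10^-6 = 6.81×10^5 → turbulent
ε/D = 0.074/509 = 1.45×10^-4
Swamee-Jain: f = 0.01455
h_f = f(L/D)V²/(2g) = 0.01455·(2190/0.509)·1.779²/(2·9.81) = 10.10 m
Δp = ρg·h_f = 999.6·9.81·10.10 = 99.03 kPa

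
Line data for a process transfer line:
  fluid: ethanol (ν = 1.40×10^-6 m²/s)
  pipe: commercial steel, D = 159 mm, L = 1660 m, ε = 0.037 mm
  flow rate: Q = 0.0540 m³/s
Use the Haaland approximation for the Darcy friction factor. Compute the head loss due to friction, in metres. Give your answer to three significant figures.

V = 4Q/(πD²) = 4·0.0540/(π·0.159²) = 2.720 m/s
Re = VD/ν = 2.720·0.159/1.40×10^-6 = 3.09×10^5 → turbulent
ε/D = 0.037/159 = 2.33×10^-4
Haaland: f = 0.01626
h_f = f(L/D)V²/(2g) = 0.01626·(1660/0.159)·2.720²/(2·9.81) = 64.01 m

h_f ≈ 64.0 m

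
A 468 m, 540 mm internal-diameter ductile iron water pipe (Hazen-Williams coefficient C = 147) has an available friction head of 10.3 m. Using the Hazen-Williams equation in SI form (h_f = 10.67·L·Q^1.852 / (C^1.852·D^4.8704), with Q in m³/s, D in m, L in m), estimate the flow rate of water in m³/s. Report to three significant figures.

Rearranging: Q = [h_f·C^1.852·D^4.8704 / (10.67·L)]^(1/1.852)
Q = [10.3·147^1.852·0.540^4.8704 / (10.67·468)]^0.540 = 1.032 m³/s

Q ≈ 1.03 m³/s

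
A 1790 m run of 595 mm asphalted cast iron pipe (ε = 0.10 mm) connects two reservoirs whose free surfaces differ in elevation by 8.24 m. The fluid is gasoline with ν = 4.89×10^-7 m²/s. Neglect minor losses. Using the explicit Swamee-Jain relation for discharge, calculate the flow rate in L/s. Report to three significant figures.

Q ≈ 550 L/s

Swamee-Jain (Type II): Q = -0.965·√(gD⁵h_f/L)·ln[ε/(3.7D) + √(3.17ν²L/(gD³h_f))]
√(gD⁵h_f/L) = √(9.81·0.595⁵·8.24/1790) = 0.05803
ε/(3.7D) = 4.54×10^-5; √(3.17ν²L/(gD³h_f)) = 8.93×10^-6
Q = -0.965·0.05803·ln(5.435×10^-5) = 0.5499 m³/s
Check: V = 1.98 m/s, Re = 2.41×10^6, f = 0.01382, h_f = 8.29 m ≈ 8.24 m ✓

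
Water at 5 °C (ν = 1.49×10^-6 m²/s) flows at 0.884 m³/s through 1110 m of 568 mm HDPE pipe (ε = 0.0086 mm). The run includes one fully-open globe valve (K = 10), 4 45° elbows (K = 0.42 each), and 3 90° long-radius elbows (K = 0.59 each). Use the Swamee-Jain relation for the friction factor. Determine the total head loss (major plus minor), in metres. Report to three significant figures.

V = 4Q/(πD²) = 3.489 m/s; V²/2g = 0.6203 m
Re = 1.33×10^6, ε/D = 1.51×10^-5 → f = 0.01150 (Swamee-Jain)
Major: h_f = f(L/D)·V²/2g = 0.01150·1954·0.6203 = 13.94 m
Minor: ΣK = 13.4; h_m = ΣK·V²/2g = 8.344 m
Total H_L = 13.94 + 8.344 = 22.29 m

H_L ≈ 22.3 m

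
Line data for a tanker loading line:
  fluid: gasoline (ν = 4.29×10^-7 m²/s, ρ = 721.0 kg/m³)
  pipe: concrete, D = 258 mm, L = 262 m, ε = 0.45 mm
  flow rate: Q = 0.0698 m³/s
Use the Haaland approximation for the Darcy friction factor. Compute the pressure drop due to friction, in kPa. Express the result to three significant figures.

Δp ≈ 14.9 kPa

V = 4Q/(πD²) = 4·0.0698/(π·0.258²) = 1.335 m/s
Re = VD/ν = 1.335·0.258/4.29×10^-7 = 8.03×10^5 → turbulent
ε/D = 0.45/258 = 0.00174
Haaland: f = 0.02286
h_f = f(L/D)V²/(2g) = 0.02286·(262/0.258)·1.335²/(2·9.81) = 2.109 m
Δp = ρg·h_f = 721.0·9.81·2.109 = 14.92 kPa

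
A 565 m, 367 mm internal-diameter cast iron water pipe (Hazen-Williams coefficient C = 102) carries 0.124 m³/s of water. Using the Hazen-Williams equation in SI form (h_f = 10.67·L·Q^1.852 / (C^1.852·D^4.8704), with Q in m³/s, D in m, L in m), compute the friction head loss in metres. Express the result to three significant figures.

h_f ≈ 3.17 m

h_f = 10.67·565·0.124^1.852 / (102^1.852·0.367^4.8704) = 3.174 m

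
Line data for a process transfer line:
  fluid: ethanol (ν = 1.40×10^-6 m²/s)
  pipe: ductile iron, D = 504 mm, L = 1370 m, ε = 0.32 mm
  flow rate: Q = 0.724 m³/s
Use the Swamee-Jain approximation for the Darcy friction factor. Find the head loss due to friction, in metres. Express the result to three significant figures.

V = 4Q/(πD²) = 4·0.724/(π·0.504²) = 3.629 m/s
Re = VD/ν = 3.629·0.504/1.40×10^-6 = 1.31×10^6 → turbulent
ε/D = 0.32/504 = 6.35×10^-4
Swamee-Jain: f = 0.01804
h_f = f(L/D)V²/(2g) = 0.01804·(1370/0.504)·3.629²/(2·9.81) = 32.92 m

h_f ≈ 32.9 m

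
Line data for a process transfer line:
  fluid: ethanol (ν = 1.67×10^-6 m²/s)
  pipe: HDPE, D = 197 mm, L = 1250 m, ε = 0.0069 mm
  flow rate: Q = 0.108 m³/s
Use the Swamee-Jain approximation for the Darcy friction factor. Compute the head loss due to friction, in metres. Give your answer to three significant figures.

h_f ≈ 56.9 m

V = 4Q/(πD²) = 4·0.108/(π·0.197²) = 3.543 m/s
Re = VD/ν = 3.543·0.197/1.67×10^-6 = 4.18×10^5 → turbulent
ε/D = 0.0069/197 = 3.50×10^-5
Swamee-Jain: f = 0.01401
h_f = f(L/D)V²/(2g) = 0.01401·(1250/0.197)·3.543²/(2·9.81) = 56.86 m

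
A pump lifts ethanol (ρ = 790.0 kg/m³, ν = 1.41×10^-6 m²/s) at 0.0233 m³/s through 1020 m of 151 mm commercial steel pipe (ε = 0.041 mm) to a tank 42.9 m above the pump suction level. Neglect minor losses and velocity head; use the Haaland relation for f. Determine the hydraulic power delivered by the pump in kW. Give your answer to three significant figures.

V = 4Q/(πD²) = 1.301 m/s; Re = 1.39×10^5; ε/D = 2.72×10^-4; f = 0.01815
h_f = f(L/D)V²/2g = 10.58 m
Total head H = z + h_f = 42.9 + 10.58 = 53.48 m
P_hyd = ρgQH = 790.0·9.81·0.0233·53.48 = 9.657 kW

P_hyd ≈ 9.66 kW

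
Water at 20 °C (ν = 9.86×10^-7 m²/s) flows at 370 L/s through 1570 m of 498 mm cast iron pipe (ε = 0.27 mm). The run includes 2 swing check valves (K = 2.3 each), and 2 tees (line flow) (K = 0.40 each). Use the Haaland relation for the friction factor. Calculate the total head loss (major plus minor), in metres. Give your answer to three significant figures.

H_L ≈ 11.1 m

V = 4Q/(πD²) = 1.900 m/s; V²/2g = 0.1839 m
Re = 9.59×10^5, ε/D = 5.42×10^-4 → f = 0.01747 (Haaland)
Major: h_f = f(L/D)·V²/2g = 0.01747·3153·0.1839 = 10.13 m
Minor: ΣK = 5.40; h_m = ΣK·V²/2g = 0.9931 m
Total H_L = 10.13 + 0.9931 = 11.12 m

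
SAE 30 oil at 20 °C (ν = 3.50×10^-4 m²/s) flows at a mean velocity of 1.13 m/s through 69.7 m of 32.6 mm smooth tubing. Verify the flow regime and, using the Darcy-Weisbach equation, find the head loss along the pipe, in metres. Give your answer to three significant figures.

h_f ≈ 84.6 m

Re = VD/ν = 1.13·0.03260/3.50×10^-4 = 105 → laminar (Re < 2300)
f = 64/Re = 0.6081
h_f = f(L/D)V²/(2g) = 0.6081·(69.7/0.03260)·1.13²/(2·9.81) = 84.61 m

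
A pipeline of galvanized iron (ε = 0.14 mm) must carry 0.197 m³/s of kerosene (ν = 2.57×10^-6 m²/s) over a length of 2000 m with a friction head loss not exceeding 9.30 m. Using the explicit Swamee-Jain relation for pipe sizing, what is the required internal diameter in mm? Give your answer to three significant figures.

Swamee-Jain (Type III): D = 0.66·[ε^1.25·(LQ²/(gh_f))^4.75 + ν·Q^9.4·(L/(gh_f))^5.2]^0.04
LQ²/(gh_f) = 0.8508; L/(gh_f) = 21.92
Term 1 = ε^1.25·(…)^4.75 = 7.07×10^-6; Term 2 = ν·Q^9.4·(…)^5.2 = 5.63×10^-6
D = 0.66·(7.07×10^-6 + 5.63×10^-6)^0.04 = 0.4204 m = 420 mm
Check: V = 1.42 m/s, Re = 2.32×10^5, f = 0.01771, h_f = 8.65 m ≈ 9.30 m ✓

D ≈ 420 mm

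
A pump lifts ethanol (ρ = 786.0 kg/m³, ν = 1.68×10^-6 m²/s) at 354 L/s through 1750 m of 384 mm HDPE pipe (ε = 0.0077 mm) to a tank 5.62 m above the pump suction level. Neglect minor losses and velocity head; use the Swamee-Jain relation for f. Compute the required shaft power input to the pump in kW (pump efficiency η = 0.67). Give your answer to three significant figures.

P_shaft ≈ 135 kW

V = 4Q/(πD²) = 3.057 m/s; Re = 6.99×10^5; ε/D = 2.01×10^-5; f = 0.01273
h_f = f(L/D)V²/2g = 27.62 m
Total head H = z + h_f = 5.62 + 27.62 = 33.24 m
P_hyd = ρgQH = 786.0·9.81·0.354·33.24 = 90.73 kW
P_shaft = P_hyd/η = 90.73/0.67 = 135.4 kW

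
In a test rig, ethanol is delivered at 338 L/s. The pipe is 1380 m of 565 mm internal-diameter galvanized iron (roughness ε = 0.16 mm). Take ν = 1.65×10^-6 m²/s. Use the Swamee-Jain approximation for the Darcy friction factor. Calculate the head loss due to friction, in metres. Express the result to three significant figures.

h_f ≈ 3.70 m

V = 4Q/(πD²) = 4·0.338/(π·0.565²) = 1.348 m/s
Re = VD/ν = 1.348·0.565/1.65×10^-6 = 4.62×10^5 → turbulent
ε/D = 0.16/565 = 2.83×10^-4
Swamee-Jain: f = 0.01633
h_f = f(L/D)V²/(2g) = 0.01633·(1380/0.565)·1.348²/(2·9.81) = 3.695 m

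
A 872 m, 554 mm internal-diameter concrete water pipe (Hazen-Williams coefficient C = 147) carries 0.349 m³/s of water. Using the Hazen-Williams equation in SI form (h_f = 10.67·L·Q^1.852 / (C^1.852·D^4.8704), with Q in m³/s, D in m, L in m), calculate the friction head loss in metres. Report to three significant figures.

h_f ≈ 2.28 m

h_f = 10.67·872·0.349^1.852 / (147^1.852·0.554^4.8704) = 2.277 m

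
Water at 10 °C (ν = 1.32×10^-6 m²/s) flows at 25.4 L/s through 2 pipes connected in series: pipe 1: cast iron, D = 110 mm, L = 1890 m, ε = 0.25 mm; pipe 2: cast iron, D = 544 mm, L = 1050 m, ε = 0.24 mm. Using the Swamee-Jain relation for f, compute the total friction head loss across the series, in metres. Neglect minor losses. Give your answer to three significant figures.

H ≈ 157 m

Pipe 1: V = 2.673 m/s, Re = 2.23×10^5, ε/D = 0.00227, f = 0.02514, h_1 = f(L/D)V²/2g = 157.3 m
Pipe 2: V = 0.1093 m/s, Re = 4.50×10^4, ε/D = 4.41×10^-4, f = 0.02284, h_2 = f(L/D)V²/2g = 0.02683 m
Series → Q common, losses add: H = Σh = 157.3 m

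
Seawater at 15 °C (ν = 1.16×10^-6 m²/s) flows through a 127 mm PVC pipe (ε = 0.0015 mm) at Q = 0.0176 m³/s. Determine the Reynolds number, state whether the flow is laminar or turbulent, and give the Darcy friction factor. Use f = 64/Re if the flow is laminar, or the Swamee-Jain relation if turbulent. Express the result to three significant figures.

Re ≈ 1.52×10^5; turbulent; f ≈ 0.0165

V = 4Q/(πD²) = 1.389 m/s
Re = VD/ν = 1.389·0.127/1.16×10^-6 = 1.52×10^5
Re > 4000 → turbulent; ε/D = 1.18×10^-5
Swamee-Jain: f = 0.01649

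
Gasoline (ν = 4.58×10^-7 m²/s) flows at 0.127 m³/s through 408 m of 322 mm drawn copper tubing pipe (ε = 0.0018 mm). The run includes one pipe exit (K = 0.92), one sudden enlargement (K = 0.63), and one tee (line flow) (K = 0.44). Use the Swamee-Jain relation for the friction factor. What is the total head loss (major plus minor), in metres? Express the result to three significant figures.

H_L ≈ 2.07 m

V = 4Q/(πD²) = 1.560 m/s; V²/2g = 0.1240 m
Re = 1.10×10^6, ε/D = 5.59×10^-6 → f = 0.01158 (Swamee-Jain)
Major: h_f = f(L/D)·V²/2g = 0.01158·1267·0.1240 = 1.818 m
Minor: ΣK = 1.99; h_m = ΣK·V²/2g = 0.2467 m
Total H_L = 1.818 + 0.2467 = 2.065 m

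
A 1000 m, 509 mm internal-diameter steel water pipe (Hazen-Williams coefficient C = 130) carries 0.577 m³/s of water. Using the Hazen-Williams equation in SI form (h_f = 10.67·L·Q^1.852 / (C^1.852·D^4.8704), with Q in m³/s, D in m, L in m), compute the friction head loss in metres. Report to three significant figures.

h_f ≈ 12.6 m

h_f = 10.67·1000·0.577^1.852 / (130^1.852·0.509^4.8704) = 12.57 m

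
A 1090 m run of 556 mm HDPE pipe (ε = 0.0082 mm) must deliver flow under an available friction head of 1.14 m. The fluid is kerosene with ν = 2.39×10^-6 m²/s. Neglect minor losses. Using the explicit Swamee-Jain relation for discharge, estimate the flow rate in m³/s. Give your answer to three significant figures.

Swamee-Jain (Type II): Q = -0.965·√(gD⁵h_f/L)·ln[ε/(3.7D) + √(3.17ν²L/(gD³h_f))]
√(gD⁵h_f/L) = √(9.81·0.556⁵·1.14/1090) = 0.02335
ε/(3.7D) = 3.99×10^-6; √(3.17ν²L/(gD³h_f)) = 1.01×10^-4
Q = -0.965·0.02335·ln(1.053×10^-4) = 0.2064 m³/s
Check: V = 0.850 m/s, Re = 1.98×10^5, f = 0.01570, h_f = 1.13 m ≈ 1.14 m ✓

Q ≈ 0.206 m³/s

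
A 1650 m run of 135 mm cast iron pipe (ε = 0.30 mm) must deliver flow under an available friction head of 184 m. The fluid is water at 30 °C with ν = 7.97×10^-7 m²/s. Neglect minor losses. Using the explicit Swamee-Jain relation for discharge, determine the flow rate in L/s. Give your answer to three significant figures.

Swamee-Jain (Type II): Q = -0.965·√(gD⁵h_f/L)·ln[ε/(3.7D) + √(3.17ν²L/(gD³h_f))]
√(gD⁵h_f/L) = √(9.81·0.135⁵·184/1650) = 0.007004
ε/(3.7D) = 6.01×10^-4; √(3.17ν²L/(gD³h_f)) = 2.74×10^-5
Q = -0.965·0.007004·ln(6.280×10^-4) = 0.04983 m³/s
Check: V = 3.48 m/s, Re = 5.90×10^5, f = 0.02448, h_f = 185 m ≈ 184 m ✓

Q ≈ 49.8 L/s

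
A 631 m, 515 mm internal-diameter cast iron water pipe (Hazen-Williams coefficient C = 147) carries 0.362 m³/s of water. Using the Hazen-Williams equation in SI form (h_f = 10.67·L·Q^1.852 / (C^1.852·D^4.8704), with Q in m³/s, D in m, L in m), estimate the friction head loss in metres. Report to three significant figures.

h_f ≈ 2.52 m

h_f = 10.67·631·0.362^1.852 / (147^1.852·0.515^4.8704) = 2.516 m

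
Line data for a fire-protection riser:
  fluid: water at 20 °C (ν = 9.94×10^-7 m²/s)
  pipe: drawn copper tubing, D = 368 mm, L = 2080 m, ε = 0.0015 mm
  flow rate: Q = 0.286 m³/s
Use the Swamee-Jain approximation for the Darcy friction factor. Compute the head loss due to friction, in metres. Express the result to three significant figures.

h_f ≈ 24.4 m

V = 4Q/(πD²) = 4·0.286/(π·0.368²) = 2.689 m/s
Re = VD/ν = 2.689·0.368/9.94×10^-7 = 9.96×10^5 → turbulent
ε/D = 0.0015/368 = 4.08×10^-6
Swamee-Jain: f = 0.01172
h_f = f(L/D)V²/(2g) = 0.01172·(2080/0.368)·2.689²/(2·9.81) = 24.41 m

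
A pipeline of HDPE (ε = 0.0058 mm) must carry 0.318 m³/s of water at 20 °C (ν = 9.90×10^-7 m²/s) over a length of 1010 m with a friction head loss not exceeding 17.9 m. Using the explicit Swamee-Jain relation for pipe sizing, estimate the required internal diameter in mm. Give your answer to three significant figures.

Swamee-Jain (Type III): D = 0.66·[ε^1.25·(LQ²/(gh_f))^4.75 + ν·Q^9.4·(L/(gh_f))^5.2]^0.04
LQ²/(gh_f) = 0.5816; L/(gh_f) = 5.752
Term 1 = ε^1.25·(…)^4.75 = 2.17×10^-8; Term 2 = ν·Q^9.4·(…)^5.2 = 1.86×10^-7
D = 0.66·(2.17×10^-8 + 1.86×10^-7)^0.04 = 0.3566 m = 357 mm
Check: V = 3.18 m/s, Re = 1.15×10^6, f = 0.01177, h_f = 17.2 m ≈ 17.9 m ✓

D ≈ 357 mm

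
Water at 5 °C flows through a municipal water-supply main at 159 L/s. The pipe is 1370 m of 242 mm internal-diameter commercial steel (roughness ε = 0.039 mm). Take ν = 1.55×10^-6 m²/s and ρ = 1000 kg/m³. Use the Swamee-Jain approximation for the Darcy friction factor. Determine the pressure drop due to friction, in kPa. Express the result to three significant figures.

V = 4Q/(πD²) = 4·0.159/(π·0.242²) = 3.457 m/s
Re = VD/ν = 3.457·0.242/1.55×10^-6 = 5.40×10^5 → turbulent
ε/D = 0.039/242 = 1.61×10^-4
Swamee-Jain: f = 0.01503
h_f = f(L/D)V²/(2g) = 0.01503·(1370/0.242)·3.457²/(2·9.81) = 51.81 m
Δp = ρg·h_f = 1000·9.81·51.81 = 508.2 kPa

Δp ≈ 508 kPa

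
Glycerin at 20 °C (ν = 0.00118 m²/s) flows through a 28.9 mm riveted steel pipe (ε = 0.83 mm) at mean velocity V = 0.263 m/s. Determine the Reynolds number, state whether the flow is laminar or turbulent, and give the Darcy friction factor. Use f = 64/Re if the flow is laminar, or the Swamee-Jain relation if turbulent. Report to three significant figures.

Re = VD/ν = 0.2630·0.0289/0.00118 = 6.44
Re < 2300 → laminar → f = 64/Re = 9.936

Re ≈ 6.44; laminar; f = 64/Re ≈ 9.94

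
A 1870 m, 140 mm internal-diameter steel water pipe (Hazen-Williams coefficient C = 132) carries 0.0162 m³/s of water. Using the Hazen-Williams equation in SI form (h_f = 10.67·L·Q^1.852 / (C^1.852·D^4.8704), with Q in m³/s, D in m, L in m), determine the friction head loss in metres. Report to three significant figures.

h_f = 10.67·1870·0.0162^1.852 / (132^1.852·0.140^4.8704) = 16.42 m

h_f ≈ 16.4 m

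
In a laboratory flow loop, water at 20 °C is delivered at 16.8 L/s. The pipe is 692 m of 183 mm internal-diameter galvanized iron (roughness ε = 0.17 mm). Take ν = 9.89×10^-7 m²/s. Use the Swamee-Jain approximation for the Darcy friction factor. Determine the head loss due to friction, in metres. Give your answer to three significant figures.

V = 4Q/(πD²) = 4·0.0168/(π·0.183²) = 0.6387 m/s
Re = VD/ν = 0.6387·0.183/9.89×10^-7 = 1.18×10^5 → turbulent
ε/D = 0.17/183 = 9.29×10^-4
Swamee-Jain: f = 0.02175
h_f = f(L/D)V²/(2g) = 0.02175·(692/0.183)·0.6387²/(2·9.81) = 1.710 m

h_f ≈ 1.71 m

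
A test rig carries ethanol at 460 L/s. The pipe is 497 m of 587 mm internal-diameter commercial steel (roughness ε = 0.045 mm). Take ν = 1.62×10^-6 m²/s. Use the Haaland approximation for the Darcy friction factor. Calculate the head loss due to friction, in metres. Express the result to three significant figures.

V = 4Q/(πD²) = 4·0.460/(π·0.587²) = 1.700 m/s
Re = VD/ν = 1.700·0.587/1.62×10^-6 = 6.16×10^5 → turbulent
ε/D = 0.045/587 = 7.67×10^-5
Haaland: f = 0.01364
h_f = f(L/D)V²/(2g) = 0.01364·(497/0.587)·1.700²/(2·9.81) = 1.701 m

h_f ≈ 1.70 m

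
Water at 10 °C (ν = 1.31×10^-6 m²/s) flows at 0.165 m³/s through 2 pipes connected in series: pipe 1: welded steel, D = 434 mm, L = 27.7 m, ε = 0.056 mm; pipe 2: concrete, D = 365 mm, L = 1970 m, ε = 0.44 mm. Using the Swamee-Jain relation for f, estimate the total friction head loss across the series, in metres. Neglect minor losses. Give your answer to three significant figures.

H ≈ 14.6 m

Pipe 1: V = 1.115 m/s, Re = 3.70×10^5, ε/D = 1.29×10^-4, f = 0.01530, h_1 = f(L/D)V²/2g = 0.06194 m
Pipe 2: V = 1.577 m/s, Re = 4.39×10^5, ε/D = 0.00121, f = 0.02128, h_2 = f(L/D)V²/2g = 14.56 m
Series → Q common, losses add: H = Σh = 14.62 m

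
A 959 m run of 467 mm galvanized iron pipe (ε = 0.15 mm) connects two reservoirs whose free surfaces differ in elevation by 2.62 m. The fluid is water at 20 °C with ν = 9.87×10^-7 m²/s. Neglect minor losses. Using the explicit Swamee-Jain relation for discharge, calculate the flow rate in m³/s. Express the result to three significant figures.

Swamee-Jain (Type II): Q = -0.965·√(gD⁵h_f/L)·ln[ε/(3.7D) + √(3.17ν²L/(gD³h_f))]
√(gD⁵h_f/L) = √(9.81·0.467⁵·2.62/959) = 0.02440
ε/(3.7D) = 8.68×10^-5; √(3.17ν²L/(gD³h_f)) = 3.36×10^-5
Q = -0.965·0.02440·ln(1.204×10^-4) = 0.2125 m³/s
Check: V = 1.24 m/s, Re = 5.87×10^5, f = 0.01637, h_f = 2.64 m ≈ 2.62 m ✓

Q ≈ 0.212 m³/s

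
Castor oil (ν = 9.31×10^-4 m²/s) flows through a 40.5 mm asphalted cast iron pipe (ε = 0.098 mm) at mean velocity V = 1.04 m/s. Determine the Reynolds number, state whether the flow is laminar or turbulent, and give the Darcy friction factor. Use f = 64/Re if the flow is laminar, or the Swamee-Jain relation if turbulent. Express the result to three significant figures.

Re ≈ 45.2; laminar; f = 64/Re ≈ 1.41

Re = VD/ν = 1.040·0.0405/9.31×10^-4 = 45.2
Re < 2300 → laminar → f = 64/Re = 1.415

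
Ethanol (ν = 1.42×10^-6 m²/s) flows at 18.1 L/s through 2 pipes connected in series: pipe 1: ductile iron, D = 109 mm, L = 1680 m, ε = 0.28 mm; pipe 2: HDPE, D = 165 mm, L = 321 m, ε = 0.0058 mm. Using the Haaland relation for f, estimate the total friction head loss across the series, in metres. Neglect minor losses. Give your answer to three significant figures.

Pipe 1: V = 1.940 m/s, Re = 1.49×10^5, ε/D = 0.00257, f = 0.02599, h_1 = f(L/D)V²/2g = 76.83 m
Pipe 2: V = 0.8465 m/s, Re = 9.84×10^4, ε/D = 3.52×10^-5, f = 0.01803, h_2 = f(L/D)V²/2g = 1.281 m
Series → Q common, losses add: H = Σh = 78.11 m

H ≈ 78.1 m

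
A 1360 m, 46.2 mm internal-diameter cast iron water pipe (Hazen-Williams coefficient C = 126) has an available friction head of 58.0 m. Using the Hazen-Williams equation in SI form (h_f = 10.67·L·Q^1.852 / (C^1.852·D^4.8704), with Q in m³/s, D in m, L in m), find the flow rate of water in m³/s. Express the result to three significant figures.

Rearranging: Q = [h_f·C^1.852·D^4.8704 / (10.67·L)]^(1/1.852)
Q = [58.0·126^1.852·0.0462^4.8704 / (10.67·1360)]^0.540 = 0.001966 m³/s

Q ≈ 0.00197 m³/s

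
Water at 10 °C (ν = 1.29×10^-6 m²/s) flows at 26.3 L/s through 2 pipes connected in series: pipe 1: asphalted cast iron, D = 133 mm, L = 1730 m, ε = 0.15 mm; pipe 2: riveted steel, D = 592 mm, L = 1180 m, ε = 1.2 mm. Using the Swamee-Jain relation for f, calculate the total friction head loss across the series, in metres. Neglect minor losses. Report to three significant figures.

H ≈ 51.6 m

Pipe 1: V = 1.893 m/s, Re = 1.95×10^5, ε/D = 0.00113, f = 0.02171, h_1 = f(L/D)V²/2g = 51.58 m
Pipe 2: V = 0.09555 m/s, Re = 4.38×10^4, ε/D = 0.00203, f = 0.02720, h_2 = f(L/D)V²/2g = 0.02522 m
Series → Q common, losses add: H = Σh = 51.61 m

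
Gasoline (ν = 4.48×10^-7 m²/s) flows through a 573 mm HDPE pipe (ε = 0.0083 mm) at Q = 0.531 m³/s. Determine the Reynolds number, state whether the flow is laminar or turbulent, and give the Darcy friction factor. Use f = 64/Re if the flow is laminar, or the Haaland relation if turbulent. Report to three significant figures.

Re ≈ 2.63×10^6; turbulent; f ≈ 0.0104

V = 4Q/(πD²) = 2.059 m/s
Re = VD/ν = 2.059·0.573/4.48×10^-7 = 2.63×10^6
Re > 4000 → turbulent; ε/D = 1.45×10^-5
Haaland: f = 0.01042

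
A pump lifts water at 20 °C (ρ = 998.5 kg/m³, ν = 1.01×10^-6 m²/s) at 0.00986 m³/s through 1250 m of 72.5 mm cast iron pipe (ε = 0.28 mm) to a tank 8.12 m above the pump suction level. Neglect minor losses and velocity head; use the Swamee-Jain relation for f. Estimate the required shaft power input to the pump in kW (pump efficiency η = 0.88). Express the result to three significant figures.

P_shaft ≈ 16.8 kW

V = 4Q/(πD²) = 2.388 m/s; Re = 1.71×10^5; ε/D = 0.00386; f = 0.02898
h_f = f(L/D)V²/2g = 145.3 m
Total head H = z + h_f = 8.12 + 145.3 = 153.4 m
P_hyd = ρgQH = 998.5·9.81·0.00986·153.4 = 14.81 kW
P_shaft = P_hyd/η = 14.81/0.88 = 16.83 kW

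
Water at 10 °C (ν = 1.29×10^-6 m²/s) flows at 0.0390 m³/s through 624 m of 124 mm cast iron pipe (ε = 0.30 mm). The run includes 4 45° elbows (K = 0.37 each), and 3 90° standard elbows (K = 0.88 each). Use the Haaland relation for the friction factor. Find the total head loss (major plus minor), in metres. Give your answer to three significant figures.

H_L ≈ 69.5 m

V = 4Q/(πD²) = 3.229 m/s; V²/2g = 0.5316 m
Re = 3.10×10^5, ε/D = 0.00242 → f = 0.02515 (Haaland)
Major: h_f = f(L/D)·V²/2g = 0.02515·5032·0.5316 = 67.29 m
Minor: ΣK = 4.12; h_m = ΣK·V²/2g = 2.190 m
Total H_L = 67.29 + 2.190 = 69.48 m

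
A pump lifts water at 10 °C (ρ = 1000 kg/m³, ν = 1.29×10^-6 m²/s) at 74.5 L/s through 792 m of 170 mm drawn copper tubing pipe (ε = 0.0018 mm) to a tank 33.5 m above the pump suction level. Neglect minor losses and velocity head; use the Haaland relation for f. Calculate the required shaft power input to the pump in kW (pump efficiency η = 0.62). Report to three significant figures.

P_shaft ≈ 80.2 kW

V = 4Q/(πD²) = 3.282 m/s; Re = 4.33×10^5; ε/D = 1.06×10^-5; f = 0.01352
h_f = f(L/D)V²/2g = 34.58 m
Total head H = z + h_f = 33.5 + 34.58 = 68.08 m
P_hyd = ρgQH = 1000·9.81·0.0745·68.08 = 49.75 kW
P_shaft = P_hyd/η = 49.75/0.62 = 80.25 kW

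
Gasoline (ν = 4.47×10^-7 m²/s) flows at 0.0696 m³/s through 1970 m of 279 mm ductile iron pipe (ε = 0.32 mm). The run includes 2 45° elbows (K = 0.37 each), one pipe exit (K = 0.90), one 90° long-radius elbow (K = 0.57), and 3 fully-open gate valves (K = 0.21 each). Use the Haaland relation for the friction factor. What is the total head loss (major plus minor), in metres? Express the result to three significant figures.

H_L ≈ 9.84 m

V = 4Q/(πD²) = 1.138 m/s; V²/2g = 0.06606 m
Re = 7.11×10^5, ε/D = 0.00115 → f = 0.02069 (Haaland)
Major: h_f = f(L/D)·V²/2g = 0.02069·7061·0.06606 = 9.648 m
Minor: ΣK = 2.84; h_m = ΣK·V²/2g = 0.1876 m
Total H_L = 9.648 + 0.1876 = 9.836 m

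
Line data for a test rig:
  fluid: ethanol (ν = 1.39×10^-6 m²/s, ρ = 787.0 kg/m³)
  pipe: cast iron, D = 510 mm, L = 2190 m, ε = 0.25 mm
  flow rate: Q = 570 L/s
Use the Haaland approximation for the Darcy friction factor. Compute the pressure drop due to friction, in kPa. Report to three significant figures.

V = 4Q/(πD²) = 4·0.570/(π·0.510²) = 2.790 m/s
Re = VD/ν = 2.790·0.510/1.39×10^-6 = 1.02×10^6 → turbulent
ε/D = 0.25/510 = 4.90×10^-4
Haaland: f = 0.01709
h_f = f(L/D)V²/(2g) = 0.01709·(2190/0.510)·2.790²/(2·9.81) = 29.13 m
Δp = ρg·h_f = 787.0·9.81·29.13 = 224.9 kPa

Δp ≈ 225 kPa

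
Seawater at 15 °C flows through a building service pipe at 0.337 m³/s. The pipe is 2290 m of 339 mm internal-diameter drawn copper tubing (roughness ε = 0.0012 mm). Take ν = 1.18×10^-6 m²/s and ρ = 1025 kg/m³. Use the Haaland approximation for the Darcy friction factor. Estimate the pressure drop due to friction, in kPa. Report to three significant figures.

Δp ≈ 556 kPa

V = 4Q/(πD²) = 4·0.337/(π·0.339²) = 3.734 m/s
Re = VD/ν = 3.734·0.339/1.18×10^-6 = 1.07×10^6 → turbulent
ε/D = 0.0012/339 = 3.54×10^-6
Haaland: f = 0.01151
h_f = f(L/D)V²/(2g) = 0.01151·(2290/0.339)·3.734²/(2·9.81) = 55.26 m
Δp = ρg·h_f = 1025·9.81·55.26 = 555.6 kPa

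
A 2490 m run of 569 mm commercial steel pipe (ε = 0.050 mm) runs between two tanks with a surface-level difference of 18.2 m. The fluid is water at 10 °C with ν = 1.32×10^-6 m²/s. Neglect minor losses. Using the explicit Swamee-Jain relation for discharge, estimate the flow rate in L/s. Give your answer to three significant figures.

Q ≈ 633 L/s

Swamee-Jain (Type II): Q = -0.965·√(gD⁵h_f/L)·ln[ε/(3.7D) + √(3.17ν²L/(gD³h_f))]
√(gD⁵h_f/L) = √(9.81·0.569⁵·18.2/2490) = 0.06540
ε/(3.7D) = 2.37×10^-5; √(3.17ν²L/(gD³h_f)) = 2.04×10^-5
Q = -0.965·0.06540·ln(4.420×10^-5) = 0.6328 m³/s
Check: V = 2.49 m/s, Re = 1.07×10^6, f = 0.01324, h_f = 18.3 m ≈ 18.2 m ✓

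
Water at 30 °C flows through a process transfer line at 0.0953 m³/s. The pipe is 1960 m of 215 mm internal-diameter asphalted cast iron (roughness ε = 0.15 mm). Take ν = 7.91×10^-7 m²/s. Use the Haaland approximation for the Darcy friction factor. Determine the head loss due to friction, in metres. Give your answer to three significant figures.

V = 4Q/(πD²) = 4·0.0953/(π·0.215²) = 2.625 m/s
Re = VD/ν = 2.625·0.215/7.91×10^-7 = 7.13×10^5 → turbulent
ε/D = 0.15/215 = 6.98×10^-4
Haaland: f = 0.01854
h_f = f(L/D)V²/(2g) = 0.01854·(1960/0.215)·2.625²/(2·9.81) = 59.35 m

h_f ≈ 59.3 m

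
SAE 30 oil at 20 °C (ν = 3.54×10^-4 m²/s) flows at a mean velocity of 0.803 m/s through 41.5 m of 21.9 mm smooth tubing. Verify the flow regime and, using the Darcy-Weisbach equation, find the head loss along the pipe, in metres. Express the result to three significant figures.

h_f ≈ 80.2 m

Re = VD/ν = 0.803·0.02190/3.54×10^-4 = 49.7 → laminar (Re < 2300)
f = 64/Re = 1.288
h_f = f(L/D)V²/(2g) = 1.288·(41.5/0.02190)·0.803²/(2·9.81) = 80.23 m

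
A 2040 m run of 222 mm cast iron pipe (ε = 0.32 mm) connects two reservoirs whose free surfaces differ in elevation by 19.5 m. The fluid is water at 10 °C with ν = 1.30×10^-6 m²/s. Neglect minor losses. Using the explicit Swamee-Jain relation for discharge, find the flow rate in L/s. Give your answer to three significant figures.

Q ≈ 52.7 L/s

Swamee-Jain (Type II): Q = -0.965·√(gD⁵h_f/L)·ln[ε/(3.7D) + √(3.17ν²L/(gD³h_f))]
√(gD⁵h_f/L) = √(9.81·0.222⁵·19.5/2040) = 0.007111
ε/(3.7D) = 3.90×10^-4; √(3.17ν²L/(gD³h_f)) = 7.23×10^-5
Q = -0.965·0.007111·ln(4.618×10^-4) = 0.05270 m³/s
Check: V = 1.36 m/s, Re = 2.33×10^5, f = 0.02263, h_f = 19.6 m ≈ 19.5 m ✓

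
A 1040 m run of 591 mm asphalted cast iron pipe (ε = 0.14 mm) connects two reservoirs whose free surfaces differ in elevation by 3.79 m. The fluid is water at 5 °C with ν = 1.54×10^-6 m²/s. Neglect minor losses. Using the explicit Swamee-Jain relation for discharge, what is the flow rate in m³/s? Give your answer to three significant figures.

Swamee-Jain (Type II): Q = -0.965·√(gD⁵h_f/L)·ln[ε/(3.7D) + √(3.17ν²L/(gD³h_f))]
√(gD⁵h_f/L) = √(9.81·0.591⁵·3.79/1040) = 0.05077
ε/(3.7D) = 6.40×10^-5; √(3.17ν²L/(gD³h_f)) = 3.19×10^-5
Q = -0.965·0.05077·ln(9.594×10^-5) = 0.4533 m³/s
Check: V = 1.65 m/s, Re = 6.34×10^5, f = 0.01557, h_f = 3.81 m ≈ 3.79 m ✓

Q ≈ 0.453 m³/s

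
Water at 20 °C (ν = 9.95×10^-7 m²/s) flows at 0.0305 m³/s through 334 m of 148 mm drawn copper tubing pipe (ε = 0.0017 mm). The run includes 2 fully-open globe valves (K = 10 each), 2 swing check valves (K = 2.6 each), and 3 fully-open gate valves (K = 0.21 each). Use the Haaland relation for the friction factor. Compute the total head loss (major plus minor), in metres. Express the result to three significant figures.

V = 4Q/(πD²) = 1.773 m/s; V²/2g = 0.1602 m
Re = 2.64×10^5, ε/D = 1.15×10^-5 → f = 0.01478 (Haaland)
Major: h_f = f(L/D)·V²/2g = 0.01478·2257·0.1602 = 5.344 m
Minor: ΣK = 25.8; h_m = ΣK·V²/2g = 4.138 m
Total H_L = 5.344 + 4.138 = 9.482 m

H_L ≈ 9.48 m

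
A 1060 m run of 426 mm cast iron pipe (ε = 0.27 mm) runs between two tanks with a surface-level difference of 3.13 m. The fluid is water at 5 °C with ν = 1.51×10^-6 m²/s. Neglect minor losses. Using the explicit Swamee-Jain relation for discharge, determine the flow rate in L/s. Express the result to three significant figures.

Q ≈ 163 L/s

Swamee-Jain (Type II): Q = -0.965·√(gD⁵h_f/L)·ln[ε/(3.7D) + √(3.17ν²L/(gD³h_f))]
√(gD⁵h_f/L) = √(9.81·0.426⁵·3.13/1060) = 0.02016
ε/(3.7D) = 1.71×10^-4; √(3.17ν²L/(gD³h_f)) = 5.68×10^-5
Q = -0.965·0.02016·ln(2.281×10^-4) = 0.1631 m³/s
Check: V = 1.14 m/s, Re = 3.23×10^5, f = 0.01897, h_f = 3.15 m ≈ 3.13 m ✓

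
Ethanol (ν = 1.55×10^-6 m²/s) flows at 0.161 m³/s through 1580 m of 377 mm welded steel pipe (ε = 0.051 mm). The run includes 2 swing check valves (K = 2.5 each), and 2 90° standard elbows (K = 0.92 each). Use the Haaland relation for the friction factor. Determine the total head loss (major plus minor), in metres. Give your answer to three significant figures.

H_L ≈ 7.49 m

V = 4Q/(πD²) = 1.442 m/s; V²/2g = 0.1060 m
Re = 3.51×10^5, ε/D = 1.35×10^-4 → f = 0.01524 (Haaland)
Major: h_f = f(L/D)·V²/2g = 0.01524·4191·0.1060 = 6.770 m
Minor: ΣK = 6.84; h_m = ΣK·V²/2g = 0.7252 m
Total H_L = 6.770 + 0.7252 = 7.495 m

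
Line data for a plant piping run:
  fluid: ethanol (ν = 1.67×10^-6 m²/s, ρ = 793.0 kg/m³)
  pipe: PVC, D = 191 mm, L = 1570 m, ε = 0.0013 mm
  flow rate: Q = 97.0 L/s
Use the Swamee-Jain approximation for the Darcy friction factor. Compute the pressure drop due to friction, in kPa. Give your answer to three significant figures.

V = 4Q/(πD²) = 4·0.0970/(π·0.191²) = 3.385 m/s
Re = VD/ν = 3.385·0.191/1.67×10^-6 = 3.87×10^5 → turbulent
ε/D = 0.0013/191 = 6.81×10^-6
Swamee-Jain: f = 0.01380
h_f = f(L/D)V²/(2g) = 0.01380·(1570/0.191)·3.385²/(2·9.81) = 66.29 m
Δp = ρg·h_f = 793.0·9.81·66.29 = 515.7 kPa

Δp ≈ 516 kPa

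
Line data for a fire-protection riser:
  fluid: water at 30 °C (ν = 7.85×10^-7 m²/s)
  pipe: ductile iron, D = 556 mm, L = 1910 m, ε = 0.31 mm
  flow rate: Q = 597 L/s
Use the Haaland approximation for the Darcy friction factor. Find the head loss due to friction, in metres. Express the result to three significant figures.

h_f ≈ 18.4 m

V = 4Q/(πD²) = 4·0.597/(π·0.556²) = 2.459 m/s
Re = VD/ν = 2.459·0.556/7.85×10^-7 = 1.74×10^6 → turbulent
ε/D = 0.31/556 = 5.58×10^-4
Haaland: f = 0.01739
h_f = f(L/D)V²/(2g) = 0.01739·(1910/0.556)·2.459²/(2·9.81) = 18.41 m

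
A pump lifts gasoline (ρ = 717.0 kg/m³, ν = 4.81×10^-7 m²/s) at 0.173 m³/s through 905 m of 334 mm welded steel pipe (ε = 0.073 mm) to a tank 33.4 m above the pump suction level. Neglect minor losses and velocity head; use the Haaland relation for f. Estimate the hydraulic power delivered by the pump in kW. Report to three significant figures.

P_hyd ≈ 50.2 kW

V = 4Q/(πD²) = 1.975 m/s; Re = 1.37×10^6; ε/D = 2.19×10^-4; f = 0.01460
h_f = f(L/D)V²/2g = 7.863 m
Total head H = z + h_f = 33.4 + 7.863 = 41.26 m
P_hyd = ρgQH = 717.0·9.81·0.173·41.26 = 50.21 kW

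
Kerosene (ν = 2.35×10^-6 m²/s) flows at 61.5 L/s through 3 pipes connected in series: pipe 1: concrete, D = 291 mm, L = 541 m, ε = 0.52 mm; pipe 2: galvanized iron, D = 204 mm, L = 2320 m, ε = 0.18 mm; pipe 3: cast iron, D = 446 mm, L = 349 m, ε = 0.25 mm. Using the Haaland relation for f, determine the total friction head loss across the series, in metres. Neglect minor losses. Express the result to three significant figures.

Pipe 1: V = 0.9247 m/s, Re = 1.15×10^5, ε/D = 0.00179, f = 0.02421, h_1 = f(L/D)V²/2g = 1.961 m
Pipe 2: V = 1.882 m/s, Re = 1.63×10^5, ε/D = 8.82×10^-4, f = 0.02070, h_2 = f(L/D)V²/2g = 42.47 m
Pipe 3: V = 0.3937 m/s, Re = 7.47×10^4, ε/D = 5.61×10^-4, f = 0.02111, h_3 = f(L/D)V²/2g = 0.1304 m
Series → Q common, losses add: H = Σh = 44.57 m

H ≈ 44.6 m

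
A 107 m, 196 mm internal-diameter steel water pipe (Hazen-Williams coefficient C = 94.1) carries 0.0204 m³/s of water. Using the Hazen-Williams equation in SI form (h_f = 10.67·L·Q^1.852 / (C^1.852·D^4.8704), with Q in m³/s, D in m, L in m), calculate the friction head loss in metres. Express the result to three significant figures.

h_f ≈ 0.523 m

h_f = 10.67·107·0.0204^1.852 / (94.1^1.852·0.196^4.8704) = 0.5235 m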